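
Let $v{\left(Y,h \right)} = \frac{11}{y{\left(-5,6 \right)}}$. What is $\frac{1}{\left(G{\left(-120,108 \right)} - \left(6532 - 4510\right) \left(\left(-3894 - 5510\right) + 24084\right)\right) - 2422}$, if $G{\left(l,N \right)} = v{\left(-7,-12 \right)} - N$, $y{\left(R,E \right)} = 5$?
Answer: $- \frac{5}{148427439} \approx -3.3686 \cdot 10^{-8}$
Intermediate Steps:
$v{\left(Y,h \right)} = \frac{11}{5}$
$G{\left(l,N \right)} = \frac{11}{5} - N$
$\frac{1}{\left(G{\left(-120,108 \right)} - \left(6532 - 4510\right) \left(\left(-3894 - 5510\right) + 24084\right)\right) - 2422} = \frac{1}{\left(\left(\frac{11}{5} - 108\right) - \left(6532 - 4510\right) \left(\left(-3894 - 5510\right) + 24084\right)\right) - 2422} = \frac{1}{\left(\left(\frac{11}{5} - 108\right) - 2022 \left(\left(-3894 - 5510\right) + 24084\right)\right) - 2422} = \frac{1}{\left(- \frac{529}{5} - 2022 \left(-9404 + 24084\right)\right) - 2422} = \frac{1}{\left(- \frac{529}{5} - 2022 \cdot 14680\right) - 2422} = \frac{1}{\left(- \frac{529}{5} - 29682960\right) - 2422} = \frac{1}{- \frac{148415329}{5} - 2422} = \frac{1}{- \frac{148427439}{5}} = - \frac{5}{148427439}$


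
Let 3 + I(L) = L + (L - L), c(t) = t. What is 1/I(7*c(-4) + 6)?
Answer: -1/25 ≈ -0.040000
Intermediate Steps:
I(L) = -3 + L (I(L) = -3 + (L + (L - L)) = -3 + (L + 0) = -3 + L)
1/I(7*c(-4) + 6) = 1/(-3 + (7*(-4) + 6)) = 1/(-3 + (-28 + 6)) = 1/(-3 - 22) = 1/(-25) = -1/25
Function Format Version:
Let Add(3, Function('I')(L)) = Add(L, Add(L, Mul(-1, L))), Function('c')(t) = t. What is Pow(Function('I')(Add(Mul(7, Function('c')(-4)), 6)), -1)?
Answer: Rational(-1, 25) ≈ -0.040000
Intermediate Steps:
Function('I')(L) = Add(-3, L) (Function('I')(L) = Add(-3, Add(L, Add(L, Mul(-1, L)))) = Add(-3, Add(L, 0)) = Add(-3, L))
Pow(Function('I')(Add(Mul(7, Function('c')(-4)), 6)), -1) = Pow(Add(-3, Add(Mul(7, -4), 6)), -1) = Pow(Add(-3, Add(-28, 6)), -1) = Pow(Add(-3, -22), -1) = Pow(-25, -1) = Rational(-1, 25)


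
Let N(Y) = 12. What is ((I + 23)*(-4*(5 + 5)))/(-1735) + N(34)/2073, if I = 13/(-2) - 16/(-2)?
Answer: 136824/239777 ≈ 0.57063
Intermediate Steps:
I = 3/2 (I = 13*(-½) - 16*(-½) = -13/2 + 8 = 3/2 ≈ 1.5000)
((I + 23)*(-4*(5 + 5)))/(-1735) + N(34)/2073 = ((3/2 + 23)*(-4*(5 + 5)))/(-1735) + 12/2073 = (49*(-4*10)/2)*(-1/1735) + 12*(1/2073) = ((49/2)*(-40))*(-1/1735) + 4/691 = -980*(-1/1735) + 4/691 = 196/347 + 4/691 = 136824/239777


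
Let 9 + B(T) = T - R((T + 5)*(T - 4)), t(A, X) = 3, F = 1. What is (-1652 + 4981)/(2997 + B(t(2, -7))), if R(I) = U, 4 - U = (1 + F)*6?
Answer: 3329/2999 ≈ 1.1100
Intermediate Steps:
U = -8 (U = 4 - (1 + 1)*6 = 4 - 2*6 = 4 - 1*12 = 4 - 12 = -8)
R(I) = -8
B(T) = -1 + T (B(T) = -9 + (T - 1*(-8)) = -9 + (T + 8) = -9 + (8 + T) = -1 + T)
(-1652 + 4981)/(2997 + B(t(2, -7))) = (-1652 + 4981)/(2997 + (-1 + 3)) = 3329/(2997 + 2) = 3329/2999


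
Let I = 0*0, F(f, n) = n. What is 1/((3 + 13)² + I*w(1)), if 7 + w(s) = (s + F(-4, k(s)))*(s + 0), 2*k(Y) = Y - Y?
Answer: 1/256 ≈ 0.0039063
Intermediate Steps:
k(Y) = 0 (k(Y) = (Y - Y)/2 = (½)*0 = 0)
I = 0
w(s) = -7 + s² (w(s) = -7 + (s + 0)*(s + 0) = -7 + s*s = -7 + s²)
1/((3 + 13)² + I*w(1)) = 1/((3 + 13)² + 0*(-7 + 1²)) = 1/(16² + 0*(-7 + 1)) = 1/(256 + 0*(-6)) = 1/(256 + 0) = 1/256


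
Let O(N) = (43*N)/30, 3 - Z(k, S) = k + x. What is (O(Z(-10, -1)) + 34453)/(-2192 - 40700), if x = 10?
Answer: -344573/428920 ≈ -0.80335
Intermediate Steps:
Z(k, S) = -7 - k (Z(k, S) = 3 - (k + 10) = 3 - (10 + k) = 3 + (-10 - k) = -7 - k)
O(N) = 43*N/30 (O(N) = (43*N)*(1/30) = 43*N/30)
(O(Z(-10, -1)) + 34453)/(-2192 - 40700) = (43*(-7 - 1*(-10))/30 + 34453)/(-2192 - 40700) = (43*(-7 + 10)/30 + 34453)/(-42892) = ((43/30)*3 + 34453)*(-1/42892) = (43/10 + 34453)*(-1/42892) = (344573/10)*(-1/42892) = -344573/428920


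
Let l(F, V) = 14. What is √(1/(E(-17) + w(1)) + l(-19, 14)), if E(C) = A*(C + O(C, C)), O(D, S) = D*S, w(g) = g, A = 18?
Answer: √335733423/4897 ≈ 3.7417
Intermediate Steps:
E(C) = 18*C + 18*C² (E(C) = 18*(C + C*C) = 18*(C + C²) = 18*C + 18*C²)
√(1/(E(-17) + w(1)) + l(-19, 14)) = √(1/(18*(-17)*(1 - 17) + 1) + 14) = √(1/(18*(-17)*(-16) + 1) + 14) = √(1/(4896 + 1) + 14) = √(1/4897 + 14) = √(68559/4897) = √335733423/4897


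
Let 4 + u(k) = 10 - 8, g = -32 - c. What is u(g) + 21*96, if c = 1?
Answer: 2014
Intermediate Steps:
g = -33 (g = -32 - 1 = -33)
u(k) = -2 (u(k) = -4 + (10 - 8) = -4 + 2 = -2)
u(g) + 21*96 = -2 + 21*96 = -2 + 2016 = 2014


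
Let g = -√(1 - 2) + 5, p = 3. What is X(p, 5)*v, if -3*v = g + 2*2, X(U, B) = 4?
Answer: -12 + 4*I/3 ≈ -12.0 + 1.3333*I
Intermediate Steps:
g = 5 - I (g = -√(-1) + 5 = -I + 5 = 5 - I ≈ 5.0 - 1.0*I)
v = -3 + I/3 (v = -((5 - I) + 2*2)/3 = -((5 - I) + 4)/3 = -(9 - I)/3 = -3 + I/3 ≈ -3.0 + 0.33333*I)
X(p, 5)*v = 4*(-3 + I/3) = -12 + 4*I/3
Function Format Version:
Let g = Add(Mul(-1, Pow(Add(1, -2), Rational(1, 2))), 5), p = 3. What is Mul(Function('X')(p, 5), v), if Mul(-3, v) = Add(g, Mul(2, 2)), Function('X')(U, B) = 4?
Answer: Add(-12, Mul(Rational(4, 3), I)) ≈ Add(-12.000, Mul(1.3333, I))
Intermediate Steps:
g = Add(5, Mul(-1, I)) (g = Add(Mul(-1, Pow(-1, Rational(1, 2))), 5) = Add(Mul(-1, I), 5) = Add(5, Mul(-1, I)) ≈ Add(5.0000, Mul(-1.0000, I)))
v = Add(-3, Mul(Rational(1, 3), I)) (v = Mul(Rational(-1, 3), Add(Add(5, Mul(-1, I)), Mul(2, 2))) = Mul(Rational(-1, 3), Add(Add(5, Mul(-1, I)), 4)) = Mul(Rational(-1, 3), Add(9, Mul(-1, I))) = Add(-3, Mul(Rational(1, 3), I)) ≈ Add(-3.0000, Mul(0.33333, I)))
Mul(Function('X')(p, 5), v) = Mul(4, Add(-3, Mul(Rational(1, 3), I))) = Add(-12, Mul(Rational(4, 3), I))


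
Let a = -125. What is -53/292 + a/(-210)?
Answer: 2537/6132 ≈ 0.41373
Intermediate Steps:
-53/292 + a/(-210) = -53/292 - 125/(-210) = -53*1/292 - 125*(-1/210) = -53/292 + 25/42 = 2537/6132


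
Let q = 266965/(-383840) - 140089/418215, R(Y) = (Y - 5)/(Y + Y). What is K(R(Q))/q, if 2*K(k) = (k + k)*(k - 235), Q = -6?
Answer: 20667265505810/99252317541 ≈ 208.23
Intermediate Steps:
R(Y) = (-5 + Y)/(2*Y) (R(Y) = (-5 + Y)/((2*Y)) = (-5 + Y)*(1/(2*Y)) = (-5 + Y)/(2*Y))
q = -33084105847/32105529120 (q = 266965*(-1/383840) - 140089*1/418215 = -53393/76768 - 140089/418215 = -33084105847/32105529120 ≈ -1.0305)
K(k) = k*(-235 + k) (K(k) = ((k + k)*(k - 235))/2 = ((2*k)*(-235 + k))/2 = (2*k*(-235 + k))/2 = k*(-235 + k))
K(R(Q))/q = (((1/2)*(-5 - 6)/(-6))*(-235 + (1/2)*(-5 - 6)/(-6)))/(-33084105847/32105529120) = (((1/2)*(-1/6)*(-11))*(-235 + (1/2)*(-1/6)*(-11)))*(-32105529120/33084105847) = (11*(-235 + 11/12)/12)*(-32105529120/33084105847) = ((11/12)*(-2809/12))*(-32105529120/33084105847) = -30899/144*(-32105529120/33084105847) = 20667265505810/99252317541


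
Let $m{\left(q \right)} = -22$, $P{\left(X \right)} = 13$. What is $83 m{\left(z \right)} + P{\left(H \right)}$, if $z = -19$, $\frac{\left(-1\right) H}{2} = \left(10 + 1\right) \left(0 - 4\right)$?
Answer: $-1813$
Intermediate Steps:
$H = 88$ ($H = - 2 \left(10 + 1\right) \left(0 - 4\right) = - 2 \cdot 11 \left(-4\right) = \left(-2\right) \left(-44\right) = 88$)
$83 m{\left(z \right)} + P{\left(H \right)} = 83 \left(-22\right) + 13 = -1826 + 13 = -1813$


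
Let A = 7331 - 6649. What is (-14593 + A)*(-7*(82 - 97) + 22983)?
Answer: -321177168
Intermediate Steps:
A = 682
(-14593 + A)*(-7*(82 - 97) + 22983) = (-14593 + 682)*(-7*(82 - 97) + 22983) = -13911*(-7*(-15) + 22983) = -13911*(105 + 22983) = -13911*23088 = -321177168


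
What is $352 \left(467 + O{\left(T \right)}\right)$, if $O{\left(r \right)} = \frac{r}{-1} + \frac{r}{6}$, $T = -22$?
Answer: $\frac{512512}{3} \approx 1.7084 \cdot 10^{5}$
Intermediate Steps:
$O{\left(r \right)} = - \frac{5 r}{6}$ ($O{\left(r \right)} = r \left(-1\right) + r \frac{1}{6} = - r + \frac{r}{6} = - \frac{5 r}{6}$)
$352 \left(467 + O{\left(T \right)}\right) = 352 \left(467 - - \frac{55}{3}\right) = 352 \left(467 + \frac{55}{3}\right) = 352 \cdot \frac{1456}{3} = \frac{512512}{3}$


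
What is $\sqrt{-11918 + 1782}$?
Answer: $2 i \sqrt{2534} \approx 100.68 i$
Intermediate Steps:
$\sqrt{-11918 + 1782} = \sqrt{-10136} = 2 i \sqrt{2534}$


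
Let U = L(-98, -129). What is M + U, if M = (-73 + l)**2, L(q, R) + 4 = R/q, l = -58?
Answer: 1681515/98 ≈ 17158.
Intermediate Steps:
L(q, R) = -4 + R/q
U = -263/98 (U = -4 - 129/(-98) = -4 - 129*(-1/98) = -4 + 129/98 = -263/98 ≈ -2.6837)
M = 17161 (M = (-73 - 58)**2 = (-131)**2 = 17161)
M + U = 17161 - 263/98 = 1681515/98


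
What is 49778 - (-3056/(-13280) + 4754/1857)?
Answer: 76719028673/1541310 ≈ 49775.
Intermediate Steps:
49778 - (-3056/(-13280) + 4754/1857) = 49778 - (-3056*(-1/13280) + 4754*(1/1857)) = 49778 - (191/830 + 4754/1857) = 49778 - 1*4300507/1541310 = 49778 - 4300507/1541310 = 76719028673/1541310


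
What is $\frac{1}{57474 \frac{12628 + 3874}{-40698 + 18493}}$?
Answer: $- \frac{22205}{948435948} \approx -2.3412 \cdot 10^{-5}$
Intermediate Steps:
$\frac{1}{57474 \frac{12628 + 3874}{-40698 + 18493}} = \frac{1}{57474 \frac{16502}{-22205}} = \frac{1}{57474 \cdot 16502 \left(- \frac{1}{22205}\right)} = \frac{1}{57474 \left(- \frac{16502}{22205}\right)} = \frac{1}{57474} \left(- \frac{22205}{16502}\right) = - \frac{22205}{948435948}$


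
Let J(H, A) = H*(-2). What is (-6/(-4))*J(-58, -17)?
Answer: 174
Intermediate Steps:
J(H, A) = -2*H
(-6/(-4))*J(-58, -17) = (-6/(-4))*(-2*(-58)) = -6*(-¼)*116 = (3/2)*116 = 174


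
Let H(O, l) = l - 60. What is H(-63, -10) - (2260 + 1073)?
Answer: -3403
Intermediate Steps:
H(O, l) = -60 + l
H(-63, -10) - (2260 + 1073) = (-60 - 10) - (2260 + 1073) = -70 - 1*3333 = -70 - 3333 = -3403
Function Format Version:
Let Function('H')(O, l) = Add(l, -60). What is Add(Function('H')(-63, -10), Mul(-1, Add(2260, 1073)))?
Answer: -3403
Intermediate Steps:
Function('H')(O, l) = Add(-60, l)
Add(Function('H')(-63, -10), Mul(-1, Add(2260, 1073))) = Add(Add(-60, -10), Mul(-1, Add(2260, 1073))) = Add(-70, Mul(-1, 3333)) = Add(-70, -3333) = -3403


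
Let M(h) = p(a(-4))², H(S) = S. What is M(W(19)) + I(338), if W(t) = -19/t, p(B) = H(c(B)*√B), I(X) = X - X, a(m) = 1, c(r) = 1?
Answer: 1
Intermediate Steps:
I(X) = 0
p(B) = √B (p(B) = 1*√B = √B)
M(h) = 1 (M(h) = (√1)² = 1² = 1)
M(W(19)) + I(338) = 1 + 0 = 1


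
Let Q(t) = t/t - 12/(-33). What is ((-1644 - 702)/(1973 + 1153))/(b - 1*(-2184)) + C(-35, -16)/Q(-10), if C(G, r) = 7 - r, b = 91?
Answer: 59973742/3555825 ≈ 16.866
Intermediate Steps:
Q(t) = 15/11 (Q(t) = 1 - 12*(-1/33) = 1 + 4/11 = 15/11)
((-1644 - 702)/(1973 + 1153))/(b - 1*(-2184)) + C(-35, -16)/Q(-10) = ((-1644 - 702)/(1973 + 1153))/(91 - 1*(-2184)) + (7 - 1*(-16))/(15/11) = (-2346/3126)/(91 + 2184) + (7 + 16)*(11/15) = -2346*1/3126/2275 + 23*(11/15) = -391/521*1/2275 + 253/15 = -391/1185275 + 253/15 = 59973742/3555825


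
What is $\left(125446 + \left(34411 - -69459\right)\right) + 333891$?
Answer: $563207$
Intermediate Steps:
$\left(125446 + \left(34411 - -69459\right)\right) + 333891 = \left(125446 + \left(34411 + 69459\right)\right) + 333891 = \left(125446 + 103870\right) + 333891 = 229316 + 333891 = 563207$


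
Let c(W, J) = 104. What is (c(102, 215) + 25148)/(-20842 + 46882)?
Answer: 6313/6510 ≈ 0.96974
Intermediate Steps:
(c(102, 215) + 25148)/(-20842 + 46882) = (104 + 25148)/(-20842 + 46882) = 25252/26040 = 25252*(1/26040) = 6313/6510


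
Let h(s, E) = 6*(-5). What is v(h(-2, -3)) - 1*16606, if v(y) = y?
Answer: -16636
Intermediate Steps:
h(s, E) = -30
v(h(-2, -3)) - 1*16606 = -30 - 1*16606 = -30 - 16606 = -16636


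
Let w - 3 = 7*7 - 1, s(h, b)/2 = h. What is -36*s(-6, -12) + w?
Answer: 483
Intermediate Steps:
s(h, b) = 2*h
w = 51 (w = 3 + (7*7 - 1) = 3 + (49 - 1) = 3 + 48 = 51)
-36*s(-6, -12) + w = -72*(-6) + 51 = -36*(-12) + 51 = 432 + 51 = 483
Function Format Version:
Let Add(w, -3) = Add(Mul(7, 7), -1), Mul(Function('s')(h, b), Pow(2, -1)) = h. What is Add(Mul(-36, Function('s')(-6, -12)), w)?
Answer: 483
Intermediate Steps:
Function('s')(h, b) = Mul(2, h)
w = 51 (w = Add(3, Add(Mul(7, 7), -1)) = Add(3, Add(49, -1)) = Add(3, 48) = 51)
Add(Mul(-36, Function('s')(-6, -12)), w) = Add(Mul(-36, Mul(2, -6)), 51) = Add(Mul(-36, -12), 51) = Add(432, 51) = 483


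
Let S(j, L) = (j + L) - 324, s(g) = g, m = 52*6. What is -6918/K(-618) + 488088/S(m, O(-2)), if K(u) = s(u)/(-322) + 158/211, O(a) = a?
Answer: -23764495674/634459 ≈ -37456.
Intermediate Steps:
m = 312
S(j, L) = -324 + L + j (S(j, L) = (L + j) - 324 = -324 + L + j)
K(u) = 158/211 - u/322 (K(u) = u/(-322) + 158/211 = u*(-1/322) + 158*(1/211) = -u/322 + 158/211 = 158/211 - u/322)
-6918/K(-618) + 488088/S(m, O(-2)) = -6918/(158/211 - 1/322*(-618)) + 488088/(-324 - 2 + 312) = -6918/(158/211 + 309/161) + 488088/(-14) = -6918/90637/33971 + 488088*(-1/14) = -6918*33971/90637 - 244044/7 = -235011378/90637 - 244044/7 = -23764495674/634459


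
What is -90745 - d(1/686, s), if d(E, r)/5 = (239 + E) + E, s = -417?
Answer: -31535425/343 ≈ -91940.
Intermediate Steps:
d(E, r) = 1195 + 10*E (d(E, r) = 5*((239 + E) + E) = 5*(239 + 2*E) = 1195 + 10*E)
-90745 - d(1/686, s) = -90745 - (1195 + 10/686) = -90745 - (1195 + 10*(1/686)) = -90745 - (1195 + 5/343) = -90745 - 1*409890/343 = -90745 - 409890/343 = -31535425/343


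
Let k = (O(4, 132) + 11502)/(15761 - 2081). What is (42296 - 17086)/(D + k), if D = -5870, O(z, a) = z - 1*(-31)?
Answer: -344872800/80290063 ≈ -4.2953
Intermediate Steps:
O(z, a) = 31 + z (O(z, a) = z + 31 = 31 + z)
k = 11537/13680 (k = ((31 + 4) + 11502)/(15761 - 2081) = (35 + 11502)/13680 = 11537*(1/13680) = 11537/13680 ≈ 0.84335)
(42296 - 17086)/(D + k) = (42296 - 17086)/(-5870 + 11537/13680) = 25210/(-80290063/13680) = 25210*(-13680/80290063) = -344872800/80290063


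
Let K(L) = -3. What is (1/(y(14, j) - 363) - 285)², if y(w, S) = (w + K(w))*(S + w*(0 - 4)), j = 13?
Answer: 56768304121/698896 ≈ 81226.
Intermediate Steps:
y(w, S) = (-3 + w)*(S - 4*w) (y(w, S) = (w - 3)*(S + w*(0 - 4)) = (-3 + w)*(S + w*(-4)) = (-3 + w)*(S - 4*w))
(1/(y(14, j) - 363) - 285)² = (1/((-4*14² - 3*13 + 12*14 + 13*14) - 363) - 285)² = (1/((-4*196 - 39 + 168 + 182) - 363) - 285)² = (1/((-784 - 39 + 168 + 182) - 363) - 285)² = (1/(-473 - 363) - 285)² = (1/(-836) - 285)² = (-1/836 - 285)² = (-238261/836)² = 56768304121/698896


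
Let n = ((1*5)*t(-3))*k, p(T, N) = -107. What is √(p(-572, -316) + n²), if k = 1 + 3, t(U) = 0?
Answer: I*√107 ≈ 10.344*I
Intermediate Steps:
k = 4
n = 0 (n = ((1*5)*0)*4 = (5*0)*4 = 0*4 = 0)
√(p(-572, -316) + n²) = √(-107 + 0²) = √(-107 + 0) = √(-107) = I*√107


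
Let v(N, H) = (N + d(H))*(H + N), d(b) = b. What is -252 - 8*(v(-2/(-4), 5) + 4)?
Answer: -526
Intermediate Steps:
v(N, H) = (H + N)**2 (v(N, H) = (N + H)*(H + N) = (H + N)*(H + N) = (H + N)**2)
-252 - 8*(v(-2/(-4), 5) + 4) = -252 - 8*((5**2 + (-2/(-4))**2 + 2*5*(-2/(-4))) + 4) = -252 - 8*((25 + (-2*(-1/4))**2 + 2*5*(-2*(-1/4))) + 4) = -252 - 8*((25 + (1/2)**2 + 2*5*(1/2)) + 4) = -252 - 8*((25 + 1/4 + 5) + 4) = -252 - 8*(121/4 + 4) = -252 - 8*137/4 = -252 - 1*274 = -252 - 274 = -526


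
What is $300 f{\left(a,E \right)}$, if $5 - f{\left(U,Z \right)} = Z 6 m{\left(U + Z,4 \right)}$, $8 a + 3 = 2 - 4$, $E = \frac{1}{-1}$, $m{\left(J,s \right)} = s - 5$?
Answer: $-300$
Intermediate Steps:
$m{\left(J,s \right)} = -5 + s$ ($m{\left(J,s \right)} = s - 5 = -5 + s$)
$E = -1$
$a = - \frac{5}{8}$ ($a = - \frac{3}{8} + \frac{2 - 4}{8} = - \frac{3}{8} + \frac{1}{8} \left(-2\right) = - \frac{3}{8} - \frac{1}{4} = - \frac{5}{8} \approx -0.625$)
$f{\left(U,Z \right)} = 5 + 6 Z$ ($f{\left(U,Z \right)} = 5 - Z 6 \left(-5 + 4\right) = 5 - 6 Z \left(-1\right) = 5 - - 6 Z = 5 + 6 Z$)
$300 f{\left(a,E \right)} = 300 \left(5 + 6 \left(-1\right)\right) = 300 \left(5 - 6\right) = 300 \left(-1\right) = -300$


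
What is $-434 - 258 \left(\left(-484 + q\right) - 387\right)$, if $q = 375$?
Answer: $127534$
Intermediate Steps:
$-434 - 258 \left(\left(-484 + q\right) - 387\right) = -434 - 258 \left(\left(-484 + 375\right) - 387\right) = -434 - 258 \left(-109 - 387\right) = -434 - -127968 = -434 + 127968 = 127534$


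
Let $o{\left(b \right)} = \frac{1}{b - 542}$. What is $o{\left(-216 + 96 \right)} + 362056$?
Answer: $\frac{239681071}{662} \approx 3.6206 \cdot 10^{5}$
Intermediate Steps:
$o{\left(b \right)} = \frac{1}{-542 + b}$
$o{\left(-216 + 96 \right)} + 362056 = \frac{1}{-542 + \left(-216 + 96\right)} + 362056 = \frac{1}{-542 - 120} + 362056 = \frac{1}{-662} + 362056 = - \frac{1}{662} + 362056 = \frac{239681071}{662}$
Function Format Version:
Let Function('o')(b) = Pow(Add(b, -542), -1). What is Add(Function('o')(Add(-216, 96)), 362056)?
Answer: Rational(239681071, 662) ≈ 3.6206e+5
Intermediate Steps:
Function('o')(b) = Pow(Add(-542, b), -1)
Add(Function('o')(Add(-216, 96)), 362056) = Add(Pow(Add(-542, Add(-216, 96)), -1), 362056) = Add(Pow(Add(-542, -120), -1), 362056) = Add(Pow(-662, -1), 362056) = Add(Rational(-1, 662), 362056) = Rational(239681071, 662)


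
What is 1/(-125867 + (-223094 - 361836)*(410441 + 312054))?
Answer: -1/422609126217 ≈ -2.3663e-12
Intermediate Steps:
1/(-125867 + (-223094 - 361836)*(410441 + 312054)) = 1/(-125867 - 584930*722495) = 1/(-125867 - 422609000350) = 1/(-422609126217) = -1/422609126217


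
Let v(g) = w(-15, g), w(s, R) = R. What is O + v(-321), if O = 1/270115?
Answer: -86706914/270115 ≈ -321.00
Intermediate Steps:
v(g) = g
O = 1/270115 ≈ 3.7021e-6
O + v(-321) = 1/270115 - 321 = -86706914/270115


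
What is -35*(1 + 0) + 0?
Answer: -35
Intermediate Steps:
-35*(1 + 0) + 0 = -35 + 0 = -35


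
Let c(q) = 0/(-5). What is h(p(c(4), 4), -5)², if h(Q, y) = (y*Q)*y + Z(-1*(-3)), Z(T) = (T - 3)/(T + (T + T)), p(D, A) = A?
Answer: 10000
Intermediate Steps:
c(q) = 0 (c(q) = 0*(-⅕) = 0)
Z(T) = (-3 + T)/(3*T) (Z(T) = (-3 + T)/(T + 2*T) = (-3 + T)/((3*T)) = (-3 + T)*(1/(3*T)) = (-3 + T)/(3*T))
h(Q, y) = Q*y² (h(Q, y) = (y*Q)*y + (-3 - 1*(-3))/(3*((-1*(-3)))) = (Q*y)*y + (⅓)*(-3 + 3)/3 = Q*y² + (⅓)*(⅓)*0 = Q*y² + 0 = Q*y²)
h(p(c(4), 4), -5)² = (4*(-5)²)² = (4*25)² = 100² = 10000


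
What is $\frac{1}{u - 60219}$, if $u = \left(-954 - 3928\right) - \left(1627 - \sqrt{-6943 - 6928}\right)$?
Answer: $- \frac{66728}{4452639855} - \frac{i \sqrt{13871}}{4452639855} \approx -1.4986 \cdot 10^{-5} - 2.6451 \cdot 10^{-8} i$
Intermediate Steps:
$u = -6509 + i \sqrt{13871}$ ($u = \left(-954 - 3928\right) - \left(1627 - \sqrt{-13871}\right) = -4882 - \left(1627 - i \sqrt{13871}\right) = -6509 + i \sqrt{13871} \approx -6509.0 + 117.78 i$)
$\frac{1}{u - 60219} = \frac{1}{\left(-6509 + i \sqrt{13871}\right) - 60219} = \frac{1}{-66728 + i \sqrt{13871}}$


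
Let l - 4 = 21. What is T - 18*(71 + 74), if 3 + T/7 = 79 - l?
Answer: -2253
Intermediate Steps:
l = 25 (l = 4 + 21 = 25)
T = 357 (T = -21 + 7*(79 - 1*25) = -21 + 7*(79 - 25) = -21 + 7*54 = -21 + 378 = 357)
T - 18*(71 + 74) = 357 - 18*(71 + 74) = 357 - 18*145 = 357 - 2610 = -2253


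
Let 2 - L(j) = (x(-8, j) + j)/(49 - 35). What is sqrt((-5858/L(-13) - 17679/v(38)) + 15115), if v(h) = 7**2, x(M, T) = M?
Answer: 12*sqrt(4451)/7 ≈ 114.37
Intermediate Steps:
v(h) = 49
L(j) = 18/7 - j/14 (L(j) = 2 - (-8 + j)/(49 - 35) = 2 - (-8 + j)/14 = 2 - (-4/7 + j/14) = 2 + (4/7 - j/14) = 18/7 - j/14)
sqrt((-5858/L(-13) - 17679/v(38)) + 15115) = sqrt((-5858/(18/7 - 1/14*(-13)) - 17679/49) + 15115) = sqrt((-5858/(18/7 + 13/14) - 17679*1/49) + 15115) = sqrt((-5858/7/2 - 17679/49) + 15115) = sqrt((-5858*2/7 - 17679/49) + 15115) = sqrt((-11716/7 - 17679/49) + 15115) = sqrt(-99691/49 + 15115) = sqrt(640944/49) = 12*sqrt(4451)/7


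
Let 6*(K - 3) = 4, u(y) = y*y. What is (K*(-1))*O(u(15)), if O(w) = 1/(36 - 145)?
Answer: 11/327 ≈ 0.033639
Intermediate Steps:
u(y) = y**2
K = 11/3 (K = 3 + (1/6)*4 = 3 + 2/3 = 11/3 ≈ 3.6667)
O(w) = -1/109 (O(w) = 1/(-109) = -1/109)
(K*(-1))*O(u(15)) = ((11/3)*(-1))*(-1/109) = -11/3*(-1/109) = 11/327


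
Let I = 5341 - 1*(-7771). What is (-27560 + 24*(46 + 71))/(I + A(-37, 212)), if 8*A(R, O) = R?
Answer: -198016/104859 ≈ -1.8884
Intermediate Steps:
I = 13112 (I = 5341 + 7771 = 13112)
A(R, O) = R/8
(-27560 + 24*(46 + 71))/(I + A(-37, 212)) = (-27560 + 24*(46 + 71))/(13112 + (1/8)*(-37)) = (-27560 + 24*117)/(13112 - 37/8) = (-27560 + 2808)/(104859/8) = -24752*8/104859 = -198016/104859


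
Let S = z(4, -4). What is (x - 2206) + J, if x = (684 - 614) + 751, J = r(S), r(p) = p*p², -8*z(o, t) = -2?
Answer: -88639/64 ≈ -1385.0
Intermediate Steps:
z(o, t) = ¼ (z(o, t) = -⅛*(-2) = ¼)
S = ¼ ≈ 0.25000
r(p) = p³
J = 1/64 (J = (¼)³ = 1/64 ≈ 0.015625)
x = 821 (x = 70 + 751 = 821)
(x - 2206) + J = (821 - 2206) + 1/64 = -1385 + 1/64 = -88639/64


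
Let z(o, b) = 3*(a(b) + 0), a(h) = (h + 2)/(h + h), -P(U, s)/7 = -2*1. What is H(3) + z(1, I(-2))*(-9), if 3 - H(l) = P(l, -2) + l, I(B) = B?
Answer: -14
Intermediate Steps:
P(U, s) = 14 (P(U, s) = -(-14) = -7*(-2) = 14)
a(h) = (2 + h)/(2*h) (a(h) = (2 + h)/((2*h)) = (2 + h)*(1/(2*h)) = (2 + h)/(2*h))
z(o, b) = 3*(2 + b)/(2*b) (z(o, b) = 3*((2 + b)/(2*b) + 0) = 3*((2 + b)/(2*b)) = 3*(2 + b)/(2*b))
H(l) = -11 - l (H(l) = 3 - (14 + l) = 3 + (-14 - l) = -11 - l)
H(3) + z(1, I(-2))*(-9) = (-11 - 1*3) + (3/2 + 3/(-2))*(-9) = (-11 - 3) + (3/2 + 3*(-½))*(-9) = -14 + (3/2 - 3/2)*(-9) = -14 + 0*(-9) = -14 + 0 = -14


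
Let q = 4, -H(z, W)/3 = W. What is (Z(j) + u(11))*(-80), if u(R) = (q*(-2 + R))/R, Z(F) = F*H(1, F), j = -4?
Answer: 39360/11 ≈ 3578.2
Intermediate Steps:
H(z, W) = -3*W
Z(F) = -3*F² (Z(F) = F*(-3*F) = -3*F²)
u(R) = (-8 + 4*R)/R (u(R) = (4*(-2 + R))/R = (-8 + 4*R)/R)
(Z(j) + u(11))*(-80) = (-3*(-4)² + (4 - 8/11))*(-80) = (-3*16 + (4 - 8*1/11))*(-80) = (-48 + (4 - 8/11))*(-80) = (-48 + 36/11)*(-80) = -492/11*(-80) = 39360/11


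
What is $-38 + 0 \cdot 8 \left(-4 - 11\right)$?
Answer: $-38$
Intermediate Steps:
$-38 + 0 \cdot 8 \left(-4 - 11\right) = -38 + 0 \left(-4 - 11\right) = -38 + 0 \left(-15\right) = -38 + 0 = -38$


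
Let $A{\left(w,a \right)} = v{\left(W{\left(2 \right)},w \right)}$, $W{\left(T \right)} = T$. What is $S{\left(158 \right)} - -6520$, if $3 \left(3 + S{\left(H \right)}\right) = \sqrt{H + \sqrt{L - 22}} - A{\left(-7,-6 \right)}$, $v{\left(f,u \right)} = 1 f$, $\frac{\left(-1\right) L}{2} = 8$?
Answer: $\frac{19549}{3} + \frac{\sqrt{158 + i \sqrt{38}}}{3} \approx 6520.5 + 0.08172 i$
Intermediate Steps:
$L = -16$ ($L = \left(-2\right) 8 = -16$)
$v{\left(f,u \right)} = f$
$A{\left(w,a \right)} = 2$
$S{\left(H \right)} = - \frac{11}{3} + \frac{\sqrt{H + i \sqrt{38}}}{3}$ ($S{\left(H \right)} = -3 + \frac{\sqrt{H + \sqrt{-16 - 22}} - 2}{3} = -3 + \frac{\sqrt{H + \sqrt{-38}} - 2}{3} = -3 + \frac{\sqrt{H + i \sqrt{38}} - 2}{3} = -3 + \frac{-2 + \sqrt{H + i \sqrt{38}}}{3} = -3 + \left(- \frac{2}{3} + \frac{\sqrt{H + i \sqrt{38}}}{3}\right) = - \frac{11}{3} + \frac{\sqrt{H + i \sqrt{38}}}{3}$)
$S{\left(158 \right)} - -6520 = \left(- \frac{11}{3} + \frac{\sqrt{158 + i \sqrt{38}}}{3}\right) - -6520 = \left(- \frac{11}{3} + \frac{\sqrt{158 + i \sqrt{38}}}{3}\right) + 6520 = \frac{19549}{3} + \frac{\sqrt{158 + i \sqrt{38}}}{3}$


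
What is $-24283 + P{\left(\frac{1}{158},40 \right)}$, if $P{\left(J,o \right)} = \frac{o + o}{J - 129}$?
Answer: $- \frac{494924463}{20381} \approx -24284.0$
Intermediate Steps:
$P{\left(J,o \right)} = \frac{2 o}{-129 + J}$
$-24283 + P{\left(\frac{1}{158},40 \right)} = -24283 + 2 \cdot 40 \frac{1}{-129 + \frac{1}{158}} = -24283 + 2 \cdot 40 \frac{1}{- \frac{20381}{158}} = -24283 + 2 \cdot 40 \left(- \frac{158}{20381}\right) = -24283 - \frac{12640}{20381} = - \frac{494924463}{20381}$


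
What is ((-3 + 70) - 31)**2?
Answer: 1296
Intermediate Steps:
((-3 + 70) - 31)**2 = (67 - 31)**2 = 36**2 = 1296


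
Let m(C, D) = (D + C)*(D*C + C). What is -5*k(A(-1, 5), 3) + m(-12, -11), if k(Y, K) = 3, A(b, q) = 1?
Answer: -2775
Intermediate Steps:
m(C, D) = (C + D)*(C + C*D) (m(C, D) = (C + D)*(C*D + C) = (C + D)*(C + C*D))
-5*k(A(-1, 5), 3) + m(-12, -11) = -5*3 - 12*(-12 - 11 + (-11)² - 12*(-11)) = -15 - 12*(-12 - 11 + 121 + 132) = -15 - 12*230 = -15 - 2760 = -2775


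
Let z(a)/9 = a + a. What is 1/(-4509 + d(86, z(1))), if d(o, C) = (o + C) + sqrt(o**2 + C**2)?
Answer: -881/3879261 - 2*sqrt(1930)/19396305 ≈ -0.00023164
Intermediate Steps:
z(a) = 18*a (z(a) = 9*(a + a) = 9*(2*a) = 18*a)
d(o, C) = C + o + sqrt(C**2 + o**2) (d(o, C) = (C + o) + sqrt(C**2 + o**2) = C + o + sqrt(C**2 + o**2))
1/(-4509 + d(86, z(1))) = 1/(-4509 + (18*1 + 86 + sqrt((18*1)**2 + 86**2))) = 1/(-4509 + (18 + 86 + sqrt(18**2 + 7396))) = 1/(-4509 + (18 + 86 + sqrt(324 + 7396))) = 1/(-4509 + (18 + 86 + sqrt(7720))) = 1/(-4509 + (18 + 86 + 2*sqrt(1930))) = 1/(-4509 + (104 + 2*sqrt(1930))) = 1/(-4405 + 2*sqrt(1930))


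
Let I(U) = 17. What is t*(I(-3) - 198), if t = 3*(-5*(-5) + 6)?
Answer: -16833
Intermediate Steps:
t = 93 (t = 3*(25 + 6) = 3*31 = 93)
t*(I(-3) - 198) = 93*(17 - 198) = 93*(-181) = -16833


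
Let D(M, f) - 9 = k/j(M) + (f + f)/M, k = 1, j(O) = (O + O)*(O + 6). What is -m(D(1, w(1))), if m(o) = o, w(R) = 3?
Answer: -211/14 ≈ -15.071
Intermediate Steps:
j(O) = 2*O*(6 + O) (j(O) = (2*O)*(6 + O) = 2*O*(6 + O))
D(M, f) = 9 + 1/(2*M*(6 + M)) + 2*f/M (D(M, f) = 9 + (1/(2*M*(6 + M)) + (f + f)/M) = 9 + (1*(1/(2*M*(6 + M))) + (2*f)/M) = 9 + (1/(2*M*(6 + M)) + 2*f/M) = 9 + 1/(2*M*(6 + M)) + 2*f/M)
-m(D(1, w(1))) = -(1 + 4*3*(6 + 1) + 18*1*(6 + 1))/(2*1*(6 + 1)) = -(1 + 4*3*7 + 18*1*7)/(2*7) = -(1 + 84 + 126)/(2*7) = -211/(2*7) = -1*211/14 = -211/14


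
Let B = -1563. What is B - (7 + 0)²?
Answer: -1612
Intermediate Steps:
B - (7 + 0)² = -1563 - (7 + 0)² = -1563 - 1*7² = -1563 - 1*49 = -1563 - 49 = -1612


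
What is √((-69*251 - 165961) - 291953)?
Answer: I*√475233 ≈ 689.37*I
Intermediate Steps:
√((-69*251 - 165961) - 291953) = √((-17319 - 165961) - 291953) = √(-183280 - 291953) = √(-475233) = I*√475233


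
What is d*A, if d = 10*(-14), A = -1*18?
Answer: 2520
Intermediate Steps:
A = -18
d = -140
d*A = -140*(-18) = 2520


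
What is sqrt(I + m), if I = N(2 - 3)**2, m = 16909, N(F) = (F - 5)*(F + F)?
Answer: sqrt(17053) ≈ 130.59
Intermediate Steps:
N(F) = 2*F*(-5 + F) (N(F) = (-5 + F)*(2*F) = 2*F*(-5 + F))
I = 144 (I = (2*(2 - 3)*(-5 + (2 - 3)))**2 = (2*(-1)*(-5 - 1))**2 = (2*(-1)*(-6))**2 = 12**2 = 144)
sqrt(I + m) = sqrt(144 + 16909) = sqrt(17053)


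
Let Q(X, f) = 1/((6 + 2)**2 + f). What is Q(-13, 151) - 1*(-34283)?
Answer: 7370846/215 ≈ 34283.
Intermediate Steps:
Q(X, f) = 1/(64 + f) (Q(X, f) = 1/(8**2 + f) = 1/(64 + f))
Q(-13, 151) - 1*(-34283) = 1/(64 + 151) - 1*(-34283) = 1/215 + 34283 = 7370846/215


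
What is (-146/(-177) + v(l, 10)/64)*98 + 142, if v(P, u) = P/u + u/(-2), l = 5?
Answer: 2446231/11328 ≈ 215.95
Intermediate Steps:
v(P, u) = -u/2 + P/u (v(P, u) = P/u + u*(-½) = P/u - u/2 = -u/2 + P/u)
(-146/(-177) + v(l, 10)/64)*98 + 142 = (-146/(-177) + (-½*10 + 5/10)/64)*98 + 142 = (-146*(-1/177) + (-5 + 5*(⅒))*(1/64))*98 + 142 = (146/177 + (-5 + ½)*(1/64))*98 + 142 = (146/177 - 9/2*1/64)*98 + 142 = (146/177 - 9/128)*98 + 142 = (17095/22656)*98 + 142 = 837655/11328 + 142 = 2446231/11328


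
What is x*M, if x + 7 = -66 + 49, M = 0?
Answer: 0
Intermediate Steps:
x = -24 (x = -7 + (-66 + 49) = -7 - 17 = -24)
x*M = -24*0 = 0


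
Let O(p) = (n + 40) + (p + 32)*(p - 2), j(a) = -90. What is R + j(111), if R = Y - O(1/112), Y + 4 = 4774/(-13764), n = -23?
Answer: -66298063/1392384 ≈ -47.615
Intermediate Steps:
O(p) = 17 + (-2 + p)*(32 + p) (O(p) = (-23 + 40) + (p + 32)*(p - 2) = 17 + (32 + p)*(-2 + p) = 17 + (-2 + p)*(32 + p))
Y = -965/222 (Y = -4 + 4774/(-13764) = -4 + 4774*(-1/13764) = -4 - 77/222 = -965/222 ≈ -4.3468)
R = 59016497/1392384 (R = -965/222 - (-47 + (1/112)**2 + 30/112) = -965/222 - (-47 + (1/112)**2 + 30*(1/112)) = -965/222 - (-47 + 1/12544 + 15/56) = -965/222 - 1*(-586207/12544) = -965/222 + 586207/12544 = 59016497/1392384 ≈ 42.385)
R + j(111) = 59016497/1392384 - 90 = -66298063/1392384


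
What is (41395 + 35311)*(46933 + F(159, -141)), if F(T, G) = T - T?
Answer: 3600042698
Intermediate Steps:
F(T, G) = 0
(41395 + 35311)*(46933 + F(159, -141)) = (41395 + 35311)*(46933 + 0) = 76706*46933 = 3600042698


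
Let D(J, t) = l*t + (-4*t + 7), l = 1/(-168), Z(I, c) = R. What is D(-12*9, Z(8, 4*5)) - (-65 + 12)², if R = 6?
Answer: -79129/28 ≈ -2826.0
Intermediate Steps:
Z(I, c) = 6
l = -1/168 ≈ -0.0059524
D(J, t) = 7 - 673*t/168 (D(J, t) = -t/168 + (-4*t + 7) = -t/168 + (7 - 4*t) = 7 - 673*t/168)
D(-12*9, Z(8, 4*5)) - (-65 + 12)² = (7 - 673/168*6) - (-65 + 12)² = (7 - 673/28) - 1*(-53)² = -477/28 - 1*2809 = -477/28 - 2809 = -79129/28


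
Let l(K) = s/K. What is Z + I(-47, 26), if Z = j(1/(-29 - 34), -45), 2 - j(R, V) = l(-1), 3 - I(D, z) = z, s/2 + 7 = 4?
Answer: -27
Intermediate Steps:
s = -6 (s = -14 + 2*4 = -14 + 8 = -6)
I(D, z) = 3 - z
l(K) = -6/K
j(R, V) = -4 (j(R, V) = 2 - (-6)/(-1) = 2 - (-6)*(-1) = 2 - 1*6 = 2 - 6 = -4)
Z = -4
Z + I(-47, 26) = -4 + (3 - 1*26) = -4 + (3 - 26) = -4 - 23 = -27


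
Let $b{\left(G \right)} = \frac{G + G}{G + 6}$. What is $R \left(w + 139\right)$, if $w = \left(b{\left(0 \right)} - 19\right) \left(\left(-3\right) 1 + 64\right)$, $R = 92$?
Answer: $-93840$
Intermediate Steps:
$b{\left(G \right)} = \frac{2 G}{6 + G}$
$w = -1159$ ($w = \left(2 \cdot 0 \frac{1}{6 + 0} - 19\right) \left(\left(-3\right) 1 + 64\right) = \left(2 \cdot 0 \cdot \frac{1}{6} - 19\right) \left(-3 + 64\right) = \left(2 \cdot 0 \cdot \frac{1}{6} - 19\right) 61 = \left(0 - 19\right) 61 = \left(-19\right) 61 = -1159$)
$R \left(w + 139\right) = 92 \left(-1159 + 139\right) = 92 \left(-1020\right) = -93840$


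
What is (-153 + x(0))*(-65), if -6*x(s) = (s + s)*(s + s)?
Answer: 9945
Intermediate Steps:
x(s) = -2*s²/3 (x(s) = -(s + s)*(s + s)/6 = -2*s*2*s/6 = -2*s²/3)
(-153 + x(0))*(-65) = (-153 - ⅔*0²)*(-65) = (-153 - ⅔*0)*(-65) = (-153 + 0)*(-65) = -153*(-65) = 9945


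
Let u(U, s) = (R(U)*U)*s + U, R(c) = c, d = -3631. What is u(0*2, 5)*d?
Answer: 0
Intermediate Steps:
u(U, s) = U + s*U² (u(U, s) = (U*U)*s + U = U²*s + U = s*U² + U = U + s*U²)
u(0*2, 5)*d = ((0*2)*(1 + (0*2)*5))*(-3631) = (0*(1 + 0*5))*(-3631) = (0*(1 + 0))*(-3631) = (0*1)*(-3631) = 0*(-3631) = 0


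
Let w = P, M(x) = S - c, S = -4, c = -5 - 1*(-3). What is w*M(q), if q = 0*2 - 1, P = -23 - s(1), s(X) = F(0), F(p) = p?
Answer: 46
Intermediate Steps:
c = -2 (c = -5 + 3 = -2)
s(X) = 0
P = -23 (P = -23 - 1*0 = -23 + 0 = -23)
q = -1 (q = 0 - 1 = -1)
M(x) = -2 (M(x) = -4 - 1*(-2) = -4 + 2 = -2)
w = -23
w*M(q) = -23*(-2) = 46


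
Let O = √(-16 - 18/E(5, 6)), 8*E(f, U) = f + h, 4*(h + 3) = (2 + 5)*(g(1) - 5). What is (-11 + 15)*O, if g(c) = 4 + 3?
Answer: 16*I*√319/11 ≈ 25.979*I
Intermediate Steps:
g(c) = 7
h = ½ (h = -3 + ((2 + 5)*(7 - 5))/4 = -3 + (7*2)/4 = -3 + (¼)*14 = -3 + 7/2 = ½ ≈ 0.50000)
E(f, U) = 1/16 + f/8 (E(f, U) = (f + ½)/8 = (½ + f)/8 = 1/16 + f/8)
O = 4*I*√319/11 (O = √(-16 - 18/(1/16 + (⅛)*5)) = √(-16 - 18/(1/16 + 5/8)) = √(-16 - 18/11/16) = √(-16 - 18*16/11) = √(-16 - 288/11) = √(-464/11) = 4*I*√319/11 ≈ 6.4948*I)
(-11 + 15)*O = (-11 + 15)*(4*I*√319/11) = 4*(4*I*√319/11) = 16*I*√319/11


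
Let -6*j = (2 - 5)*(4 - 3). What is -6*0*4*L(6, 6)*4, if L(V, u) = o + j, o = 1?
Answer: 0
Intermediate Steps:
j = 1/2 (j = -(2 - 5)*(4 - 3)/6 = -(-1)/2 = -1/6*(-3) = 1/2 ≈ 0.50000)
L(V, u) = 3/2 (L(V, u) = 1 + 1/2 = 3/2)
-6*0*4*L(6, 6)*4 = -6*0*4*3/2*4 = -0*3/2*4 = -6*0*4 = 0*4 = 0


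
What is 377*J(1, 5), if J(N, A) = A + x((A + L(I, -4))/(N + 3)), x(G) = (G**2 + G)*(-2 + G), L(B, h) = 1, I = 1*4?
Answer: 9425/8 ≈ 1178.1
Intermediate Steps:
I = 4
x(G) = (-2 + G)*(G + G**2) (x(G) = (G + G**2)*(-2 + G) = (-2 + G)*(G + G**2))
J(N, A) = A + (1 + A)*(-2 + (1 + A)**2/(3 + N)**2 - (1 + A)/(3 + N))/(3 + N) (J(N, A) = A + ((A + 1)/(N + 3))*(-2 + ((A + 1)/(N + 3))**2 - (A + 1)/(N + 3)) = A + ((1 + A)/(3 + N))*(-2 + ((1 + A)/(3 + N))**2 - (1 + A)/(3 + N)) = A + ((1 + A)/(3 + N))*(-2 + (1 + A)**2/(3 + N)**2 - (1 + A)/(3 + N)) = A + (1 + A)*(-2 + (1 + A)**2/(3 + N)**2 - (1 + A)/(3 + N))/(3 + N))
377*J(1, 5) = 377*((5*(3 + 1)**3 - (1 + 5)*(-(1 + 5)**2 + 2*(3 + 1)**2 + (1 + 5)*(3 + 1)))/(3 + 1)**3) = 377*((5*4**3 - 1*6*(-1*6**2 + 2*4**2 + 6*4))/4**3) = 377*((5*64 - 1*6*(-1*36 + 2*16 + 24))/64) = 377*((320 - 1*6*(-36 + 32 + 24))/64) = 377*((320 - 1*6*20)/64) = 377*((320 - 120)/64) = 377*((1/64)*200) = 377*(25/8) = 9425/8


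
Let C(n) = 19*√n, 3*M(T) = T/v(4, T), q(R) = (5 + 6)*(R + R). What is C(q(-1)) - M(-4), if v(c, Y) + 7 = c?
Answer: -4/9 + 19*I*√22 ≈ -0.44444 + 89.118*I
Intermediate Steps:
v(c, Y) = -7 + c
q(R) = 22*R (q(R) = 11*(2*R) = 22*R)
M(T) = -T/9 (M(T) = (T/(-7 + 4))/3 = (T/(-3))/3 = (T*(-⅓))/3 = (-T/3)/3 = -T/9)
C(q(-1)) - M(-4) = 19*√(22*(-1)) - (-1)*(-4)/9 = 19*√(-22) - 1*4/9 = 19*(I*√22) - 4/9 = 19*I*√22 - 4/9 = -4/9 + 19*I*√22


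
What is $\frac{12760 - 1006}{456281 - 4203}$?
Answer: $\frac{5877}{226039} \approx 0.026$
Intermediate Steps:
$\frac{12760 - 1006}{456281 - 4203} = \frac{11754}{452078} = 11754 \cdot \frac{1}{452078} = \frac{5877}{226039}$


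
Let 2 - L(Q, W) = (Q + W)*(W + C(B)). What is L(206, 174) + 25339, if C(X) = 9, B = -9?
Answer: -44199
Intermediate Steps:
L(Q, W) = 2 - (9 + W)*(Q + W) (L(Q, W) = 2 - (Q + W)*(W + 9) = 2 - (Q + W)*(9 + W) = 2 - (9 + W)*(Q + W))
L(206, 174) + 25339 = (2 - 1*174**2 - 9*206 - 9*174 - 1*206*174) + 25339 = (2 - 1*30276 - 1854 - 1566 - 35844) + 25339 = (2 - 30276 - 1854 - 1566 - 35844) + 25339 = -69538 + 25339 = -44199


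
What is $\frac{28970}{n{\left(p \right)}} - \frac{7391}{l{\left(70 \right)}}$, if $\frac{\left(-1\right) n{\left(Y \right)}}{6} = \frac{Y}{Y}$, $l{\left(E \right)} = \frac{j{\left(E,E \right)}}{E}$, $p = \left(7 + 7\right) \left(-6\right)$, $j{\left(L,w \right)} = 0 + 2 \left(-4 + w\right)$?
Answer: $- \frac{577355}{66} \approx -8747.8$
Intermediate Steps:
$j{\left(L,w \right)} = -8 + 2 w$ ($j{\left(L,w \right)} = 0 + \left(-8 + 2 w\right) = -8 + 2 w$)
$p = -84$ ($p = 14 \left(-6\right) = -84$)
$l{\left(E \right)} = \frac{-8 + 2 E}{E}$
$n{\left(Y \right)} = -6$ ($n{\left(Y \right)} = - 6 \frac{Y}{Y} = \left(-6\right) 1 = -6$)
$\frac{28970}{n{\left(p \right)}} - \frac{7391}{l{\left(70 \right)}} = \frac{28970}{-6} - \frac{7391}{2 - \frac{8}{70}} = 28970 \left(- \frac{1}{6}\right) - \frac{7391}{2 - \frac{4}{35}} = - \frac{14485}{3} - \frac{7391}{2 - \frac{4}{35}} = - \frac{14485}{3} - \frac{7391}{\frac{66}{35}} = - \frac{14485}{3} - \frac{258685}{66} = - \frac{577355}{66}$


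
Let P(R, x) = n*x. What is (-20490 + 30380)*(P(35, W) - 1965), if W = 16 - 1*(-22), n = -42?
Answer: -35218290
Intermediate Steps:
W = 38 (W = 16 + 22 = 38)
P(R, x) = -42*x
(-20490 + 30380)*(P(35, W) - 1965) = (-20490 + 30380)*(-42*38 - 1965) = 9890*(-1596 - 1965) = 9890*(-3561) = -35218290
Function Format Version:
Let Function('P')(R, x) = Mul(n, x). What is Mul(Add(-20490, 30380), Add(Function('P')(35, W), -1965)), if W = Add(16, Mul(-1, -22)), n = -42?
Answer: -35218290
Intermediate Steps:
W = 38 (W = Add(16, 22) = 38)
Function('P')(R, x) = Mul(-42, x)
Mul(Add(-20490, 30380), Add(Function('P')(35, W), -1965)) = Mul(Add(-20490, 30380), Add(Mul(-42, 38), -1965)) = Mul(9890, Add(-1596, -1965)) = Mul(9890, -3561) = -35218290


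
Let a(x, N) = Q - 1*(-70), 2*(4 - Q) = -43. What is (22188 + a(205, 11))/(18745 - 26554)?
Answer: -44567/15618 ≈ -2.8536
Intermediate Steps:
Q = 51/2 (Q = 4 - ½*(-43) = 4 + 43/2 = 51/2 ≈ 25.500)
a(x, N) = 191/2 (a(x, N) = 51/2 - 1*(-70) = 51/2 + 70 = 191/2)
(22188 + a(205, 11))/(18745 - 26554) = (22188 + 191/2)/(18745 - 26554) = (44567/2)/(-7809) = (44567/2)*(-1/7809) = -44567/15618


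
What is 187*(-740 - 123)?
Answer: -161381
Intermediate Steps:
187*(-740 - 123) = 187*(-863) = -161381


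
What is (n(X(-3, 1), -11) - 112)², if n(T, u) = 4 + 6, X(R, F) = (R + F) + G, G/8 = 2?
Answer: 10404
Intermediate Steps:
G = 16 (G = 8*2 = 16)
X(R, F) = 16 + F + R (X(R, F) = (R + F) + 16 = (F + R) + 16 = 16 + F + R)
n(T, u) = 10
(n(X(-3, 1), -11) - 112)² = (10 - 112)² = (-102)² = 10404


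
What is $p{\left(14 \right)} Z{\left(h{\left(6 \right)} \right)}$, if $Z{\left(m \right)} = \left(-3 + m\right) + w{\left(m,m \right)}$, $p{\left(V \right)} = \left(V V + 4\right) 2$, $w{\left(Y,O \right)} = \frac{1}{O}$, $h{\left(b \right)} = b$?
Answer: $\frac{3800}{3} \approx 1266.7$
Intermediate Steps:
$p{\left(V \right)} = 8 + 2 V^{2}$ ($p{\left(V \right)} = \left(V^{2} + 4\right) 2 = \left(4 + V^{2}\right) 2 = 8 + 2 V^{2}$)
$Z{\left(m \right)} = -3 + m + \frac{1}{m}$ ($Z{\left(m \right)} = \left(-3 + m\right) + \frac{1}{m} = -3 + m + \frac{1}{m}$)
$p{\left(14 \right)} Z{\left(h{\left(6 \right)} \right)} = \left(8 + 2 \cdot 14^{2}\right) \left(-3 + 6 + \frac{1}{6}\right) = \left(8 + 2 \cdot 196\right) \left(-3 + 6 + \frac{1}{6}\right) = \left(8 + 392\right) \frac{19}{6} = 400 \cdot \frac{19}{6} = \frac{3800}{3}$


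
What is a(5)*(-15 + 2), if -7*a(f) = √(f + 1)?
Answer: 13*√6/7 ≈ 4.5490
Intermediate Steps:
a(f) = -√(1 + f)/7 (a(f) = -√(f + 1)/7 = -√(1 + f)/7)
a(5)*(-15 + 2) = (-√(1 + 5)/7)*(-15 + 2) = -√6/7*(-13) = 13*√6/7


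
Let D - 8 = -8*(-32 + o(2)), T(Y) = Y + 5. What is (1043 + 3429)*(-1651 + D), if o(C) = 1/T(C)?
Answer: -43454424/7 ≈ -6.2078e+6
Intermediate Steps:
T(Y) = 5 + Y
o(C) = 1/(5 + C)
D = 1840/7 (D = 8 - 8*(-32 + 1/(5 + 2)) = 8 - 8*(-32 + 1/7) = 8 - 8*(-32 + ⅐) = 8 - 8*(-223/7) = 8 + 1784/7 = 1840/7 ≈ 262.86)
(1043 + 3429)*(-1651 + D) = (1043 + 3429)*(-1651 + 1840/7) = 4472*(-9717/7) = -43454424/7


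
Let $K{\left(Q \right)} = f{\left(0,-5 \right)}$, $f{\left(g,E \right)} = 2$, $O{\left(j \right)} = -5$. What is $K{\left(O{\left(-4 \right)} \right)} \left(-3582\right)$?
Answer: $-7164$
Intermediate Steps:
$K{\left(Q \right)} = 2$
$K{\left(O{\left(-4 \right)} \right)} \left(-3582\right) = 2 \left(-3582\right) = -7164$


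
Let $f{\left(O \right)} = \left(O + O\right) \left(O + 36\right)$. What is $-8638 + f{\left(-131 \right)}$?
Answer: $16252$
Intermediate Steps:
$f{\left(O \right)} = 2 O \left(36 + O\right)$
$-8638 + f{\left(-131 \right)} = -8638 + 2 \left(-131\right) \left(36 - 131\right) = -8638 + 2 \left(-131\right) \left(-95\right) = -8638 + 24890 = 16252$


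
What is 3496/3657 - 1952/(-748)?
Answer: 106016/29733 ≈ 3.5656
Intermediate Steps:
3496/3657 - 1952/(-748) = 3496*(1/3657) - 1952*(-1/748) = 152/159 + 488/187 = 106016/29733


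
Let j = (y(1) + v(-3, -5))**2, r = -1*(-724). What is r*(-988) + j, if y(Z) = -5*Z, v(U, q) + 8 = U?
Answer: -715056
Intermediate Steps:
v(U, q) = -8 + U
r = 724
j = 256 (j = (-5*1 + (-8 - 3))**2 = (-5 - 11)**2 = (-16)**2 = 256)
r*(-988) + j = 724*(-988) + 256 = -715312 + 256 = -715056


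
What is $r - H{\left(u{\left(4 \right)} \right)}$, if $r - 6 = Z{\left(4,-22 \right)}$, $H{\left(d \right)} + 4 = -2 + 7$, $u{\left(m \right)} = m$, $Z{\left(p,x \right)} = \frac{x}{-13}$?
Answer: $\frac{87}{13} \approx 6.6923$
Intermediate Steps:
$Z{\left(p,x \right)} = - \frac{x}{13}$ ($Z{\left(p,x \right)} = x \left(- \frac{1}{13}\right) = - \frac{x}{13}$)
$H{\left(d \right)} = 1$ ($H{\left(d \right)} = -4 + \left(-2 + 7\right) = -4 + 5 = 1$)
$r = \frac{100}{13}$ ($r = 6 - - \frac{22}{13} = 6 + \frac{22}{13} = \frac{100}{13} \approx 7.6923$)
$r - H{\left(u{\left(4 \right)} \right)} = \frac{100}{13} - 1 = \frac{87}{13}$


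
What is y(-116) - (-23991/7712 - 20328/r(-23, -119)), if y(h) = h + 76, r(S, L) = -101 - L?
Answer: 25274789/23136 ≈ 1092.4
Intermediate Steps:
y(h) = 76 + h
y(-116) - (-23991/7712 - 20328/r(-23, -119)) = (76 - 116) - (-23991/7712 - 20328/(-101 - 1*(-119))) = -40 - (-23991*1/7712 - 20328/(-101 + 119)) = -40 - (-23991/7712 - 20328/18) = -40 - (-23991/7712 - 20328*1/18) = -40 - (-23991/7712 - 3388/3) = -40 - 1*(-26200229/23136) = -40 + 26200229/23136 = 25274789/23136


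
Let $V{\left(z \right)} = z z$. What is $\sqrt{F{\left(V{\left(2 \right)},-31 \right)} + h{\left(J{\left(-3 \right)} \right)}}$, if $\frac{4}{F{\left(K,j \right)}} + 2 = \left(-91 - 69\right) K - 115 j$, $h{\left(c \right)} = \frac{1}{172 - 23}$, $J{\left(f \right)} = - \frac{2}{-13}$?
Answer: $\frac{3 \sqrt{170291057}}{435527} \approx 0.089888$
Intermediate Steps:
$J{\left(f \right)} = \frac{2}{13}$ ($J{\left(f \right)} = \left(-2\right) \left(- \frac{1}{13}\right) = \frac{2}{13}$)
$V{\left(z \right)} = z^{2}$
$h{\left(c \right)} = \frac{1}{149}$
$F{\left(K,j \right)} = \frac{4}{-2 - 160 K - 115 j}$ ($F{\left(K,j \right)} = \frac{4}{-2 + \left(\left(-91 - 69\right) K - 115 j\right)} = \frac{4}{-2 - \left(115 j + 160 K\right)} = \frac{4}{-2 - 160 K - 115 j}$)
$\sqrt{F{\left(V{\left(2 \right)},-31 \right)} + h{\left(J{\left(-3 \right)} \right)}} = \sqrt{- \frac{4}{2 + 115 \left(-31\right) + 160 \cdot 2^{2}} + \frac{1}{149}} = \sqrt{- \frac{4}{2 - 3565 + 160 \cdot 4} + \frac{1}{149}} = \sqrt{- \frac{4}{2 - 3565 + 640} + \frac{1}{149}} = \sqrt{- \frac{4}{-2923} + \frac{1}{149}} = \sqrt{\left(-4\right) \left(- \frac{1}{2923}\right) + \frac{1}{149}} = \sqrt{\frac{4}{2923} + \frac{1}{149}} = \sqrt{\frac{3519}{435527}} = \frac{3 \sqrt{170291057}}{435527}$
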